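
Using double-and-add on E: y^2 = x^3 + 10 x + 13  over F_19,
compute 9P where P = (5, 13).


k = 9 = 1001_2 (binary, LSB first: 1001)
Double-and-add from P = (5, 13):
  bit 0 = 1: acc = O + (5, 13) = (5, 13)
  bit 1 = 0: acc unchanged = (5, 13)
  bit 2 = 0: acc unchanged = (5, 13)
  bit 3 = 1: acc = (5, 13) + (10, 7) = (10, 12)

9P = (10, 12)


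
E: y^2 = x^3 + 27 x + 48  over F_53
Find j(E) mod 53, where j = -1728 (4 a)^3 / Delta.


Delta = -16(4 a^3 + 27 b^2) mod 53 = 4
-1728 * (4 a)^3 = -1728 * (4*27)^3 mod 53 = 9
j = 9 * 4^(-1) mod 53 = 42

j = 42 (mod 53)


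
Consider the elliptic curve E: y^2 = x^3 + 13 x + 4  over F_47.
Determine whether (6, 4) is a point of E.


Check whether y^2 = x^3 + 13 x + 4 (mod 47) for (x, y) = (6, 4).
LHS: y^2 = 4^2 mod 47 = 16
RHS: x^3 + 13 x + 4 = 6^3 + 13*6 + 4 mod 47 = 16
LHS = RHS

Yes, on the curve


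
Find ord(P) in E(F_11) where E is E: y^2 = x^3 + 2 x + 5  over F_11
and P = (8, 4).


Compute successive multiples of P until we hit O:
  1P = (8, 4)
  2P = (9, 2)
  3P = (9, 9)
  4P = (8, 7)
  5P = O

ord(P) = 5


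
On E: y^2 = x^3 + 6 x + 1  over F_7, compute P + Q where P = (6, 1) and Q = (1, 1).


P != Q, so use the chord formula.
s = (y2 - y1) / (x2 - x1) = (0) / (2) mod 7 = 0
x3 = s^2 - x1 - x2 mod 7 = 0^2 - 6 - 1 = 0
y3 = s (x1 - x3) - y1 mod 7 = 0 * (6 - 0) - 1 = 6

P + Q = (0, 6)


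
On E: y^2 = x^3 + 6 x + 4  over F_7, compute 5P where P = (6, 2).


k = 5 = 101_2 (binary, LSB first: 101)
Double-and-add from P = (6, 2):
  bit 0 = 1: acc = O + (6, 2) = (6, 2)
  bit 1 = 0: acc unchanged = (6, 2)
  bit 2 = 1: acc = (6, 2) + (0, 5) = (3, 0)

5P = (3, 0)


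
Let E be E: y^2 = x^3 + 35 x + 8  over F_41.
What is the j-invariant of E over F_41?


Delta = -16(4 a^3 + 27 b^2) mod 41 = 34
-1728 * (4 a)^3 = -1728 * (4*35)^3 mod 41 = 1
j = 1 * 34^(-1) mod 41 = 35

j = 35 (mod 41)


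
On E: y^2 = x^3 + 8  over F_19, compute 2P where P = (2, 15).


Doubling: s = (3 x1^2 + a) / (2 y1)
s = (3*2^2 + 0) / (2*15) mod 19 = 8
x3 = s^2 - 2 x1 mod 19 = 8^2 - 2*2 = 3
y3 = s (x1 - x3) - y1 mod 19 = 8 * (2 - 3) - 15 = 15

2P = (3, 15)


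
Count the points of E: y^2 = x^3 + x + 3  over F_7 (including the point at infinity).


For each x in F_7, count y with y^2 = x^3 + 1 x + 3 mod 7:
  x = 4: RHS = 1, y in [1, 6]  -> 2 point(s)
  x = 5: RHS = 0, y in [0]  -> 1 point(s)
  x = 6: RHS = 1, y in [1, 6]  -> 2 point(s)
Affine points: 5. Add the point at infinity: total = 6.

#E(F_7) = 6


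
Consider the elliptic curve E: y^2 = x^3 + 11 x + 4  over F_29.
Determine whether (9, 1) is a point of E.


Check whether y^2 = x^3 + 11 x + 4 (mod 29) for (x, y) = (9, 1).
LHS: y^2 = 1^2 mod 29 = 1
RHS: x^3 + 11 x + 4 = 9^3 + 11*9 + 4 mod 29 = 20
LHS != RHS

No, not on the curve


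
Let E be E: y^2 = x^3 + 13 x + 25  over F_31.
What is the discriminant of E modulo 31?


4 a^3 + 27 b^2 = 4*13^3 + 27*25^2 = 8788 + 16875 = 25663
Delta = -16 * (25663) = -410608
Delta mod 31 = 18

Delta = 18 (mod 31)


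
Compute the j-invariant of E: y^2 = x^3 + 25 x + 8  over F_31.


Delta = -16(4 a^3 + 27 b^2) mod 31 = 2
-1728 * (4 a)^3 = -1728 * (4*25)^3 mod 31 = 16
j = 16 * 2^(-1) mod 31 = 8

j = 8 (mod 31)


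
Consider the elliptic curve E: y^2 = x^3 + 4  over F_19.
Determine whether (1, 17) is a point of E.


Check whether y^2 = x^3 + 0 x + 4 (mod 19) for (x, y) = (1, 17).
LHS: y^2 = 17^2 mod 19 = 4
RHS: x^3 + 0 x + 4 = 1^3 + 0*1 + 4 mod 19 = 5
LHS != RHS

No, not on the curve


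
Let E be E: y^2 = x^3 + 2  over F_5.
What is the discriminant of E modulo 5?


4 a^3 + 27 b^2 = 4*0^3 + 27*2^2 = 0 + 108 = 108
Delta = -16 * (108) = -1728
Delta mod 5 = 2

Delta = 2 (mod 5)


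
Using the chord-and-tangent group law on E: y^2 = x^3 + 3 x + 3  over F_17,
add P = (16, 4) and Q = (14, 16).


P != Q, so use the chord formula.
s = (y2 - y1) / (x2 - x1) = (12) / (15) mod 17 = 11
x3 = s^2 - x1 - x2 mod 17 = 11^2 - 16 - 14 = 6
y3 = s (x1 - x3) - y1 mod 17 = 11 * (16 - 6) - 4 = 4

P + Q = (6, 4)


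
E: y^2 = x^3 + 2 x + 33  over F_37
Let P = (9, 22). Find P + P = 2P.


Doubling: s = (3 x1^2 + a) / (2 y1)
s = (3*9^2 + 2) / (2*22) mod 37 = 35
x3 = s^2 - 2 x1 mod 37 = 35^2 - 2*9 = 23
y3 = s (x1 - x3) - y1 mod 37 = 35 * (9 - 23) - 22 = 6

2P = (23, 6)


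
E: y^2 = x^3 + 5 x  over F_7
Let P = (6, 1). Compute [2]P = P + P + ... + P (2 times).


k = 2 = 10_2 (binary, LSB first: 01)
Double-and-add from P = (6, 1):
  bit 0 = 0: acc unchanged = O
  bit 1 = 1: acc = O + (4, 0) = (4, 0)

2P = (4, 0)


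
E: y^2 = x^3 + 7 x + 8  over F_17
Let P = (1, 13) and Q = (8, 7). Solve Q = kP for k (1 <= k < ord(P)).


Enumerate multiples of P until we hit Q = (8, 7):
  1P = (1, 13)
  2P = (7, 3)
  3P = (8, 10)
  4P = (12, 16)
  5P = (0, 12)
  6P = (0, 5)
  7P = (12, 1)
  8P = (8, 7)
Match found at i = 8.

k = 8


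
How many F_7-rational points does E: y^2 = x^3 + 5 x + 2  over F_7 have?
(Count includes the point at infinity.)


For each x in F_7, count y with y^2 = x^3 + 5 x + 2 mod 7:
  x = 0: RHS = 2, y in [3, 4]  -> 2 point(s)
  x = 1: RHS = 1, y in [1, 6]  -> 2 point(s)
  x = 3: RHS = 2, y in [3, 4]  -> 2 point(s)
  x = 4: RHS = 2, y in [3, 4]  -> 2 point(s)
Affine points: 8. Add the point at infinity: total = 9.

#E(F_7) = 9


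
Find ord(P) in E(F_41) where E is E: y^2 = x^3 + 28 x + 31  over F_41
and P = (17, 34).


Compute successive multiples of P until we hit O:
  1P = (17, 34)
  2P = (38, 17)
  3P = (35, 4)
  4P = (10, 9)
  5P = (5, 3)
  6P = (14, 25)
  7P = (19, 1)
  8P = (21, 32)
  ... (continuing to 45P)
  45P = O

ord(P) = 45


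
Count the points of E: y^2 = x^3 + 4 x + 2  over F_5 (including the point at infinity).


For each x in F_5, count y with y^2 = x^3 + 4 x + 2 mod 5:
  x = 3: RHS = 1, y in [1, 4]  -> 2 point(s)
Affine points: 2. Add the point at infinity: total = 3.

#E(F_5) = 3


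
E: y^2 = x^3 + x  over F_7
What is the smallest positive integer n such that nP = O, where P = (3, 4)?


Compute successive multiples of P until we hit O:
  1P = (3, 4)
  2P = (1, 3)
  3P = (5, 2)
  4P = (0, 0)
  5P = (5, 5)
  6P = (1, 4)
  7P = (3, 3)
  8P = O

ord(P) = 8


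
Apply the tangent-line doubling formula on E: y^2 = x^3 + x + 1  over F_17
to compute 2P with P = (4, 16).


Doubling: s = (3 x1^2 + a) / (2 y1)
s = (3*4^2 + 1) / (2*16) mod 17 = 1
x3 = s^2 - 2 x1 mod 17 = 1^2 - 2*4 = 10
y3 = s (x1 - x3) - y1 mod 17 = 1 * (4 - 10) - 16 = 12

2P = (10, 12)


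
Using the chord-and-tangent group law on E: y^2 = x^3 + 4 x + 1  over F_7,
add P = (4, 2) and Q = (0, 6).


P != Q, so use the chord formula.
s = (y2 - y1) / (x2 - x1) = (4) / (3) mod 7 = 6
x3 = s^2 - x1 - x2 mod 7 = 6^2 - 4 - 0 = 4
y3 = s (x1 - x3) - y1 mod 7 = 6 * (4 - 4) - 2 = 5

P + Q = (4, 5)


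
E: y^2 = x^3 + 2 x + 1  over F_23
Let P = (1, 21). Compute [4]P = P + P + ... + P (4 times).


k = 4 = 100_2 (binary, LSB first: 001)
Double-and-add from P = (1, 21):
  bit 0 = 0: acc unchanged = O
  bit 1 = 0: acc unchanged = O
  bit 2 = 1: acc = O + (1, 21) = (1, 21)

4P = (1, 21)


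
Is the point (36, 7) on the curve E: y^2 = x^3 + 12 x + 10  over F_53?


Check whether y^2 = x^3 + 12 x + 10 (mod 53) for (x, y) = (36, 7).
LHS: y^2 = 7^2 mod 53 = 49
RHS: x^3 + 12 x + 10 = 36^3 + 12*36 + 10 mod 53 = 34
LHS != RHS

No, not on the curve


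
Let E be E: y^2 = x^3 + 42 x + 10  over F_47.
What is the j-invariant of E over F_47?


Delta = -16(4 a^3 + 27 b^2) mod 47 = 3
-1728 * (4 a)^3 = -1728 * (4*42)^3 mod 47 = 31
j = 31 * 3^(-1) mod 47 = 26

j = 26 (mod 47)


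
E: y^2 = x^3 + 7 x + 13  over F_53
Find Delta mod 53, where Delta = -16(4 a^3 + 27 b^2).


4 a^3 + 27 b^2 = 4*7^3 + 27*13^2 = 1372 + 4563 = 5935
Delta = -16 * (5935) = -94960
Delta mod 53 = 16

Delta = 16 (mod 53)


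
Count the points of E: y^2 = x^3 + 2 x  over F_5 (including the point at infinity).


For each x in F_5, count y with y^2 = x^3 + 2 x + 0 mod 5:
  x = 0: RHS = 0, y in [0]  -> 1 point(s)
Affine points: 1. Add the point at infinity: total = 2.

#E(F_5) = 2


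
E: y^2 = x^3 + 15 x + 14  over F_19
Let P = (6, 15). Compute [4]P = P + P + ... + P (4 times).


k = 4 = 100_2 (binary, LSB first: 001)
Double-and-add from P = (6, 15):
  bit 0 = 0: acc unchanged = O
  bit 1 = 0: acc unchanged = O
  bit 2 = 1: acc = O + (15, 2) = (15, 2)

4P = (15, 2)


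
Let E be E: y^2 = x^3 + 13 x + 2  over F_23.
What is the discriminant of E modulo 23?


4 a^3 + 27 b^2 = 4*13^3 + 27*2^2 = 8788 + 108 = 8896
Delta = -16 * (8896) = -142336
Delta mod 23 = 11

Delta = 11 (mod 23)


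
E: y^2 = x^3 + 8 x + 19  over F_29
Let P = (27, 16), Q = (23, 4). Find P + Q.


P != Q, so use the chord formula.
s = (y2 - y1) / (x2 - x1) = (17) / (25) mod 29 = 3
x3 = s^2 - x1 - x2 mod 29 = 3^2 - 27 - 23 = 17
y3 = s (x1 - x3) - y1 mod 29 = 3 * (27 - 17) - 16 = 14

P + Q = (17, 14)


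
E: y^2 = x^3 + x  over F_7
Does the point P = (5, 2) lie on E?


Check whether y^2 = x^3 + 1 x + 0 (mod 7) for (x, y) = (5, 2).
LHS: y^2 = 2^2 mod 7 = 4
RHS: x^3 + 1 x + 0 = 5^3 + 1*5 + 0 mod 7 = 4
LHS = RHS

Yes, on the curve


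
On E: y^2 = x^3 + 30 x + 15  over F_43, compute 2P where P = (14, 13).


Doubling: s = (3 x1^2 + a) / (2 y1)
s = (3*14^2 + 30) / (2*13) mod 43 = 37
x3 = s^2 - 2 x1 mod 43 = 37^2 - 2*14 = 8
y3 = s (x1 - x3) - y1 mod 43 = 37 * (14 - 8) - 13 = 37

2P = (8, 37)


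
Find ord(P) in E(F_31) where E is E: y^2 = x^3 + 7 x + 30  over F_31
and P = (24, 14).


Compute successive multiples of P until we hit O:
  1P = (24, 14)
  2P = (21, 18)
  3P = (5, 2)
  4P = (3, 27)
  5P = (6, 28)
  6P = (15, 10)
  7P = (1, 10)
  8P = (14, 12)
  ... (continuing to 19P)
  19P = O

ord(P) = 19


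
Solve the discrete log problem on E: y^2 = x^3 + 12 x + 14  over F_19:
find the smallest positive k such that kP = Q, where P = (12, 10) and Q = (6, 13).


Enumerate multiples of P until we hit Q = (6, 13):
  1P = (12, 10)
  2P = (6, 13)
Match found at i = 2.

k = 2


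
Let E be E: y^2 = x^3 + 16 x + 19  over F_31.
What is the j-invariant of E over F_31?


Delta = -16(4 a^3 + 27 b^2) mod 31 = 1
-1728 * (4 a)^3 = -1728 * (4*16)^3 mod 31 = 2
j = 2 * 1^(-1) mod 31 = 2

j = 2 (mod 31)


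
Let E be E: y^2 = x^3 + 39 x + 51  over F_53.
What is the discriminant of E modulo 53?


4 a^3 + 27 b^2 = 4*39^3 + 27*51^2 = 237276 + 70227 = 307503
Delta = -16 * (307503) = -4920048
Delta mod 53 = 48

Delta = 48 (mod 53)


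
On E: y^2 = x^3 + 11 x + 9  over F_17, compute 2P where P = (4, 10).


Doubling: s = (3 x1^2 + a) / (2 y1)
s = (3*4^2 + 11) / (2*10) mod 17 = 14
x3 = s^2 - 2 x1 mod 17 = 14^2 - 2*4 = 1
y3 = s (x1 - x3) - y1 mod 17 = 14 * (4 - 1) - 10 = 15

2P = (1, 15)


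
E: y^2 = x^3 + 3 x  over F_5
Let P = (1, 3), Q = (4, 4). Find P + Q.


P != Q, so use the chord formula.
s = (y2 - y1) / (x2 - x1) = (1) / (3) mod 5 = 2
x3 = s^2 - x1 - x2 mod 5 = 2^2 - 1 - 4 = 4
y3 = s (x1 - x3) - y1 mod 5 = 2 * (1 - 4) - 3 = 1

P + Q = (4, 1)


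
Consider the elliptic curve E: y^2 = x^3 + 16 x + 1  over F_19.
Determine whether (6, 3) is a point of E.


Check whether y^2 = x^3 + 16 x + 1 (mod 19) for (x, y) = (6, 3).
LHS: y^2 = 3^2 mod 19 = 9
RHS: x^3 + 16 x + 1 = 6^3 + 16*6 + 1 mod 19 = 9
LHS = RHS

Yes, on the curve


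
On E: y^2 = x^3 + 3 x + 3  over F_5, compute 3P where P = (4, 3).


k = 3 = 11_2 (binary, LSB first: 11)
Double-and-add from P = (4, 3):
  bit 0 = 1: acc = O + (4, 3) = (4, 3)
  bit 1 = 1: acc = (4, 3) + (3, 3) = (3, 2)

3P = (3, 2)


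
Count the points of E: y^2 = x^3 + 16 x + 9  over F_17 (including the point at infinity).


For each x in F_17, count y with y^2 = x^3 + 16 x + 9 mod 17:
  x = 0: RHS = 9, y in [3, 14]  -> 2 point(s)
  x = 1: RHS = 9, y in [3, 14]  -> 2 point(s)
  x = 2: RHS = 15, y in [7, 10]  -> 2 point(s)
  x = 3: RHS = 16, y in [4, 13]  -> 2 point(s)
  x = 4: RHS = 1, y in [1, 16]  -> 2 point(s)
  x = 6: RHS = 15, y in [7, 10]  -> 2 point(s)
  x = 9: RHS = 15, y in [7, 10]  -> 2 point(s)
  x = 10: RHS = 13, y in [8, 9]  -> 2 point(s)
  x = 12: RHS = 8, y in [5, 12]  -> 2 point(s)
  x = 13: RHS = 0, y in [0]  -> 1 point(s)
  x = 14: RHS = 2, y in [6, 11]  -> 2 point(s)
  x = 16: RHS = 9, y in [3, 14]  -> 2 point(s)
Affine points: 23. Add the point at infinity: total = 24.

#E(F_17) = 24


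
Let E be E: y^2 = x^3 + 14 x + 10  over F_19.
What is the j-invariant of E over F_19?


Delta = -16(4 a^3 + 27 b^2) mod 19 = 7
-1728 * (4 a)^3 = -1728 * (4*14)^3 mod 19 = 18
j = 18 * 7^(-1) mod 19 = 8

j = 8 (mod 19)


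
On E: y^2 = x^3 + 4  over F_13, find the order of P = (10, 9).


Compute successive multiples of P until we hit O:
  1P = (10, 9)
  2P = (5, 5)
  3P = (8, 3)
  4P = (4, 9)
  5P = (12, 4)
  6P = (7, 3)
  7P = (0, 11)
  8P = (2, 5)
  ... (continuing to 21P)
  21P = O

ord(P) = 21


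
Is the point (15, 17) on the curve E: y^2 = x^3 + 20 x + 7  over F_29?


Check whether y^2 = x^3 + 20 x + 7 (mod 29) for (x, y) = (15, 17).
LHS: y^2 = 17^2 mod 29 = 28
RHS: x^3 + 20 x + 7 = 15^3 + 20*15 + 7 mod 29 = 28
LHS = RHS

Yes, on the curve


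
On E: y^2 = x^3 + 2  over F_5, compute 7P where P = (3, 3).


k = 7 = 111_2 (binary, LSB first: 111)
Double-and-add from P = (3, 3):
  bit 0 = 1: acc = O + (3, 3) = (3, 3)
  bit 1 = 1: acc = (3, 3) + (3, 2) = O
  bit 2 = 1: acc = O + (3, 3) = (3, 3)

7P = (3, 3)


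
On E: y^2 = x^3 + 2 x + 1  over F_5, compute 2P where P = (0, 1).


Doubling: s = (3 x1^2 + a) / (2 y1)
s = (3*0^2 + 2) / (2*1) mod 5 = 1
x3 = s^2 - 2 x1 mod 5 = 1^2 - 2*0 = 1
y3 = s (x1 - x3) - y1 mod 5 = 1 * (0 - 1) - 1 = 3

2P = (1, 3)


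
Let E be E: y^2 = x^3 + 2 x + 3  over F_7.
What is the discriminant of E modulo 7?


4 a^3 + 27 b^2 = 4*2^3 + 27*3^2 = 32 + 243 = 275
Delta = -16 * (275) = -4400
Delta mod 7 = 3

Delta = 3 (mod 7)


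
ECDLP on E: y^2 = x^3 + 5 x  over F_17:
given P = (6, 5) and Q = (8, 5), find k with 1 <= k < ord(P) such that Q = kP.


Enumerate multiples of P until we hit Q = (8, 5):
  1P = (6, 5)
  2P = (4, 4)
  3P = (3, 5)
  4P = (8, 12)
  5P = (11, 3)
  6P = (9, 3)
  7P = (10, 9)
  8P = (2, 16)
  9P = (7, 2)
  10P = (13, 16)
  11P = (14, 14)
  12P = (15, 4)
  13P = (0, 0)
  14P = (15, 13)
  15P = (14, 3)
  16P = (13, 1)
  17P = (7, 15)
  18P = (2, 1)
  19P = (10, 8)
  20P = (9, 14)
  21P = (11, 14)
  22P = (8, 5)
Match found at i = 22.

k = 22


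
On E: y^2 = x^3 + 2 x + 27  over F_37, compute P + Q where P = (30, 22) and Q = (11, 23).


P != Q, so use the chord formula.
s = (y2 - y1) / (x2 - x1) = (1) / (18) mod 37 = 35
x3 = s^2 - x1 - x2 mod 37 = 35^2 - 30 - 11 = 0
y3 = s (x1 - x3) - y1 mod 37 = 35 * (30 - 0) - 22 = 29

P + Q = (0, 29)


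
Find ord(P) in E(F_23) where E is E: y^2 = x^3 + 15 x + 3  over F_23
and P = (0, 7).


Compute successive multiples of P until we hit O:
  1P = (0, 7)
  2P = (13, 7)
  3P = (10, 16)
  4P = (3, 11)
  5P = (9, 4)
  6P = (9, 19)
  7P = (3, 12)
  8P = (10, 7)
  ... (continuing to 11P)
  11P = O

ord(P) = 11


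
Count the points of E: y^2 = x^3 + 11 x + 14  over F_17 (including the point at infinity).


For each x in F_17, count y with y^2 = x^3 + 11 x + 14 mod 17:
  x = 1: RHS = 9, y in [3, 14]  -> 2 point(s)
  x = 7: RHS = 9, y in [3, 14]  -> 2 point(s)
  x = 8: RHS = 2, y in [6, 11]  -> 2 point(s)
  x = 9: RHS = 9, y in [3, 14]  -> 2 point(s)
  x = 10: RHS = 2, y in [6, 11]  -> 2 point(s)
  x = 11: RHS = 4, y in [2, 15]  -> 2 point(s)
  x = 12: RHS = 4, y in [2, 15]  -> 2 point(s)
  x = 13: RHS = 8, y in [5, 12]  -> 2 point(s)
  x = 15: RHS = 1, y in [1, 16]  -> 2 point(s)
  x = 16: RHS = 2, y in [6, 11]  -> 2 point(s)
Affine points: 20. Add the point at infinity: total = 21.

#E(F_17) = 21


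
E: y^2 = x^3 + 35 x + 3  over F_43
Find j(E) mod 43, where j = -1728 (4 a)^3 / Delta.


Delta = -16(4 a^3 + 27 b^2) mod 43 = 27
-1728 * (4 a)^3 = -1728 * (4*35)^3 mod 43 = 16
j = 16 * 27^(-1) mod 43 = 42

j = 42 (mod 43)


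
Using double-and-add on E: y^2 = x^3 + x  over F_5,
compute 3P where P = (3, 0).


k = 3 = 11_2 (binary, LSB first: 11)
Double-and-add from P = (3, 0):
  bit 0 = 1: acc = O + (3, 0) = (3, 0)
  bit 1 = 1: acc = (3, 0) + O = (3, 0)

3P = (3, 0)


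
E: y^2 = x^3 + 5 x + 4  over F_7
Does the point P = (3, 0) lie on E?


Check whether y^2 = x^3 + 5 x + 4 (mod 7) for (x, y) = (3, 0).
LHS: y^2 = 0^2 mod 7 = 0
RHS: x^3 + 5 x + 4 = 3^3 + 5*3 + 4 mod 7 = 4
LHS != RHS

No, not on the curve


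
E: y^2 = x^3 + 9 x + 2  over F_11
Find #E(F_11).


For each x in F_11, count y with y^2 = x^3 + 9 x + 2 mod 11:
  x = 1: RHS = 1, y in [1, 10]  -> 2 point(s)
  x = 3: RHS = 1, y in [1, 10]  -> 2 point(s)
  x = 4: RHS = 3, y in [5, 6]  -> 2 point(s)
  x = 7: RHS = 1, y in [1, 10]  -> 2 point(s)
  x = 8: RHS = 3, y in [5, 6]  -> 2 point(s)
  x = 9: RHS = 9, y in [3, 8]  -> 2 point(s)
  x = 10: RHS = 3, y in [5, 6]  -> 2 point(s)
Affine points: 14. Add the point at infinity: total = 15.

#E(F_11) = 15


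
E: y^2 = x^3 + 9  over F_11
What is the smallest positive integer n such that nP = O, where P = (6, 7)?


Compute successive multiples of P until we hit O:
  1P = (6, 7)
  2P = (8, 9)
  3P = (9, 1)
  4P = (0, 3)
  5P = (3, 6)
  6P = (7, 0)
  7P = (3, 5)
  8P = (0, 8)
  ... (continuing to 12P)
  12P = O

ord(P) = 12


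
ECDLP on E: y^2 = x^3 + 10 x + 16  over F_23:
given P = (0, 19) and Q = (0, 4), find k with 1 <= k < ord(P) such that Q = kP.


Enumerate multiples of P until we hit Q = (0, 4):
  1P = (0, 19)
  2P = (3, 2)
  3P = (1, 2)
  4P = (12, 1)
  5P = (19, 21)
  6P = (10, 9)
  7P = (14, 18)
  8P = (11, 13)
  9P = (18, 18)
  10P = (17, 19)
  11P = (6, 4)
  12P = (6, 19)
  13P = (17, 4)
  14P = (18, 5)
  15P = (11, 10)
  16P = (14, 5)
  17P = (10, 14)
  18P = (19, 2)
  19P = (12, 22)
  20P = (1, 21)
  21P = (3, 21)
  22P = (0, 4)
Match found at i = 22.

k = 22


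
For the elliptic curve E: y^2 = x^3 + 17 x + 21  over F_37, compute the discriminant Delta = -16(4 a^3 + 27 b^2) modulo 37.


4 a^3 + 27 b^2 = 4*17^3 + 27*21^2 = 19652 + 11907 = 31559
Delta = -16 * (31559) = -504944
Delta mod 37 = 32

Delta = 32 (mod 37)


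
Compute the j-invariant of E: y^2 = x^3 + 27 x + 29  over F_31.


Delta = -16(4 a^3 + 27 b^2) mod 31 = 12
-1728 * (4 a)^3 = -1728 * (4*27)^3 mod 31 = 30
j = 30 * 12^(-1) mod 31 = 18

j = 18 (mod 31)


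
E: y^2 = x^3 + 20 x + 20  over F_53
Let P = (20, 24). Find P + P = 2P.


Doubling: s = (3 x1^2 + a) / (2 y1)
s = (3*20^2 + 20) / (2*24) mod 53 = 21
x3 = s^2 - 2 x1 mod 53 = 21^2 - 2*20 = 30
y3 = s (x1 - x3) - y1 mod 53 = 21 * (20 - 30) - 24 = 31

2P = (30, 31)


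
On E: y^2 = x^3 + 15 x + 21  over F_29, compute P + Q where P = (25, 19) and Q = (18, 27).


P != Q, so use the chord formula.
s = (y2 - y1) / (x2 - x1) = (8) / (22) mod 29 = 3
x3 = s^2 - x1 - x2 mod 29 = 3^2 - 25 - 18 = 24
y3 = s (x1 - x3) - y1 mod 29 = 3 * (25 - 24) - 19 = 13

P + Q = (24, 13)


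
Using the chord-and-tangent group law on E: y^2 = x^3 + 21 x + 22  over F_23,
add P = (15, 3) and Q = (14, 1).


P != Q, so use the chord formula.
s = (y2 - y1) / (x2 - x1) = (21) / (22) mod 23 = 2
x3 = s^2 - x1 - x2 mod 23 = 2^2 - 15 - 14 = 21
y3 = s (x1 - x3) - y1 mod 23 = 2 * (15 - 21) - 3 = 8

P + Q = (21, 8)


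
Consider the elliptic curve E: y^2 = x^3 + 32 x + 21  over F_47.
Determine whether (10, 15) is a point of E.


Check whether y^2 = x^3 + 32 x + 21 (mod 47) for (x, y) = (10, 15).
LHS: y^2 = 15^2 mod 47 = 37
RHS: x^3 + 32 x + 21 = 10^3 + 32*10 + 21 mod 47 = 25
LHS != RHS

No, not on the curve


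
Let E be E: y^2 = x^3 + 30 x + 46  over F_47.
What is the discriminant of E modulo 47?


4 a^3 + 27 b^2 = 4*30^3 + 27*46^2 = 108000 + 57132 = 165132
Delta = -16 * (165132) = -2642112
Delta mod 47 = 40

Delta = 40 (mod 47)


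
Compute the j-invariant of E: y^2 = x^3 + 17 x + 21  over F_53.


Delta = -16(4 a^3 + 27 b^2) mod 53 = 40
-1728 * (4 a)^3 = -1728 * (4*17)^3 mod 53 = 14
j = 14 * 40^(-1) mod 53 = 3

j = 3 (mod 53)


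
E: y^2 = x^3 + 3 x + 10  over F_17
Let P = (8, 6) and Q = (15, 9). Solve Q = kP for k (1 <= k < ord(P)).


Enumerate multiples of P until we hit Q = (15, 9):
  1P = (8, 6)
  2P = (9, 16)
  3P = (15, 9)
Match found at i = 3.

k = 3


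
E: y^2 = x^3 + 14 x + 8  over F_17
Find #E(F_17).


For each x in F_17, count y with y^2 = x^3 + 14 x + 8 mod 17:
  x = 0: RHS = 8, y in [5, 12]  -> 2 point(s)
  x = 3: RHS = 9, y in [3, 14]  -> 2 point(s)
  x = 4: RHS = 9, y in [3, 14]  -> 2 point(s)
  x = 5: RHS = 16, y in [4, 13]  -> 2 point(s)
  x = 6: RHS = 2, y in [6, 11]  -> 2 point(s)
  x = 9: RHS = 13, y in [8, 9]  -> 2 point(s)
  x = 10: RHS = 9, y in [3, 14]  -> 2 point(s)
  x = 12: RHS = 0, y in [0]  -> 1 point(s)
Affine points: 15. Add the point at infinity: total = 16.

#E(F_17) = 16


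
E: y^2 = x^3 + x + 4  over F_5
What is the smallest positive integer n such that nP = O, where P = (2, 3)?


Compute successive multiples of P until we hit O:
  1P = (2, 3)
  2P = (0, 3)
  3P = (3, 2)
  4P = (1, 1)
  5P = (1, 4)
  6P = (3, 3)
  7P = (0, 2)
  8P = (2, 2)
  ... (continuing to 9P)
  9P = O

ord(P) = 9


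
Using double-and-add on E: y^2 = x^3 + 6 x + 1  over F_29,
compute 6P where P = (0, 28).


k = 6 = 110_2 (binary, LSB first: 011)
Double-and-add from P = (0, 28):
  bit 0 = 0: acc unchanged = O
  bit 1 = 1: acc = O + (9, 28) = (9, 28)
  bit 2 = 1: acc = (9, 28) + (18, 5) = (25, 0)

6P = (25, 0)


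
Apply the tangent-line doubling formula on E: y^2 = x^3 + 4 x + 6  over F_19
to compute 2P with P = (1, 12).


Doubling: s = (3 x1^2 + a) / (2 y1)
s = (3*1^2 + 4) / (2*12) mod 19 = 9
x3 = s^2 - 2 x1 mod 19 = 9^2 - 2*1 = 3
y3 = s (x1 - x3) - y1 mod 19 = 9 * (1 - 3) - 12 = 8

2P = (3, 8)


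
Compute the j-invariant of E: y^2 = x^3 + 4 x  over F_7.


Delta = -16(4 a^3 + 27 b^2) mod 7 = 6
-1728 * (4 a)^3 = -1728 * (4*4)^3 mod 7 = 1
j = 1 * 6^(-1) mod 7 = 6

j = 6 (mod 7)


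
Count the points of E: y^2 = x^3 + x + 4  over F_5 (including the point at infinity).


For each x in F_5, count y with y^2 = x^3 + 1 x + 4 mod 5:
  x = 0: RHS = 4, y in [2, 3]  -> 2 point(s)
  x = 1: RHS = 1, y in [1, 4]  -> 2 point(s)
  x = 2: RHS = 4, y in [2, 3]  -> 2 point(s)
  x = 3: RHS = 4, y in [2, 3]  -> 2 point(s)
Affine points: 8. Add the point at infinity: total = 9.

#E(F_5) = 9


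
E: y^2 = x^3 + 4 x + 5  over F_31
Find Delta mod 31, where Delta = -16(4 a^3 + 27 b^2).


4 a^3 + 27 b^2 = 4*4^3 + 27*5^2 = 256 + 675 = 931
Delta = -16 * (931) = -14896
Delta mod 31 = 15

Delta = 15 (mod 31)


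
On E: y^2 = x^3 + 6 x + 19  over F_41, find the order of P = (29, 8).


Compute successive multiples of P until we hit O:
  1P = (29, 8)
  2P = (4, 5)
  3P = (13, 30)
  4P = (31, 5)
  5P = (14, 31)
  6P = (6, 36)
  7P = (15, 32)
  8P = (15, 9)
  ... (continuing to 15P)
  15P = O

ord(P) = 15


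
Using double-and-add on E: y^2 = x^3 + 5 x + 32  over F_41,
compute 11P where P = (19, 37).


k = 11 = 1011_2 (binary, LSB first: 1101)
Double-and-add from P = (19, 37):
  bit 0 = 1: acc = O + (19, 37) = (19, 37)
  bit 1 = 1: acc = (19, 37) + (8, 25) = (24, 6)
  bit 2 = 0: acc unchanged = (24, 6)
  bit 3 = 1: acc = (24, 6) + (12, 4) = (13, 30)

11P = (13, 30)


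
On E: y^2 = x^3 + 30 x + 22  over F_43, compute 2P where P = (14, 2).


Doubling: s = (3 x1^2 + a) / (2 y1)
s = (3*14^2 + 30) / (2*2) mod 43 = 4
x3 = s^2 - 2 x1 mod 43 = 4^2 - 2*14 = 31
y3 = s (x1 - x3) - y1 mod 43 = 4 * (14 - 31) - 2 = 16

2P = (31, 16)


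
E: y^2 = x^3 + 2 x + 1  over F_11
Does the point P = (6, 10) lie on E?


Check whether y^2 = x^3 + 2 x + 1 (mod 11) for (x, y) = (6, 10).
LHS: y^2 = 10^2 mod 11 = 1
RHS: x^3 + 2 x + 1 = 6^3 + 2*6 + 1 mod 11 = 9
LHS != RHS

No, not on the curve


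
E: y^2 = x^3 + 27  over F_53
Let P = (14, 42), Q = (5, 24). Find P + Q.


P != Q, so use the chord formula.
s = (y2 - y1) / (x2 - x1) = (35) / (44) mod 53 = 2
x3 = s^2 - x1 - x2 mod 53 = 2^2 - 14 - 5 = 38
y3 = s (x1 - x3) - y1 mod 53 = 2 * (14 - 38) - 42 = 16

P + Q = (38, 16)


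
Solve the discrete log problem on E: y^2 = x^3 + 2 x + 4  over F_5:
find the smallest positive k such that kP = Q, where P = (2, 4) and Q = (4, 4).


Enumerate multiples of P until we hit Q = (4, 4):
  1P = (2, 4)
  2P = (0, 2)
  3P = (4, 4)
Match found at i = 3.

k = 3


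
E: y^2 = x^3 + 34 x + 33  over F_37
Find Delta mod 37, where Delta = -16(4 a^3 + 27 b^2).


4 a^3 + 27 b^2 = 4*34^3 + 27*33^2 = 157216 + 29403 = 186619
Delta = -16 * (186619) = -2985904
Delta mod 37 = 33

Delta = 33 (mod 37)


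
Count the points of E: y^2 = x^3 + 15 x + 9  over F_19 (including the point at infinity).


For each x in F_19, count y with y^2 = x^3 + 15 x + 9 mod 19:
  x = 0: RHS = 9, y in [3, 16]  -> 2 point(s)
  x = 1: RHS = 6, y in [5, 14]  -> 2 point(s)
  x = 2: RHS = 9, y in [3, 16]  -> 2 point(s)
  x = 3: RHS = 5, y in [9, 10]  -> 2 point(s)
  x = 4: RHS = 0, y in [0]  -> 1 point(s)
  x = 5: RHS = 0, y in [0]  -> 1 point(s)
  x = 6: RHS = 11, y in [7, 12]  -> 2 point(s)
  x = 7: RHS = 1, y in [1, 18]  -> 2 point(s)
  x = 10: RHS = 0, y in [0]  -> 1 point(s)
  x = 11: RHS = 4, y in [2, 17]  -> 2 point(s)
  x = 12: RHS = 17, y in [6, 13]  -> 2 point(s)
  x = 13: RHS = 7, y in [8, 11]  -> 2 point(s)
  x = 17: RHS = 9, y in [3, 16]  -> 2 point(s)
Affine points: 23. Add the point at infinity: total = 24.

#E(F_19) = 24


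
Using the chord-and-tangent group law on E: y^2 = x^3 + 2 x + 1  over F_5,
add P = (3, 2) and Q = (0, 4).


P != Q, so use the chord formula.
s = (y2 - y1) / (x2 - x1) = (2) / (2) mod 5 = 1
x3 = s^2 - x1 - x2 mod 5 = 1^2 - 3 - 0 = 3
y3 = s (x1 - x3) - y1 mod 5 = 1 * (3 - 3) - 2 = 3

P + Q = (3, 3)


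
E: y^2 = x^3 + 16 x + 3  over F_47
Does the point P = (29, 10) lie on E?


Check whether y^2 = x^3 + 16 x + 3 (mod 47) for (x, y) = (29, 10).
LHS: y^2 = 10^2 mod 47 = 6
RHS: x^3 + 16 x + 3 = 29^3 + 16*29 + 3 mod 47 = 40
LHS != RHS

No, not on the curve


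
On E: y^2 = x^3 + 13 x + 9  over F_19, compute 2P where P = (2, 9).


Doubling: s = (3 x1^2 + a) / (2 y1)
s = (3*2^2 + 13) / (2*9) mod 19 = 13
x3 = s^2 - 2 x1 mod 19 = 13^2 - 2*2 = 13
y3 = s (x1 - x3) - y1 mod 19 = 13 * (2 - 13) - 9 = 0

2P = (13, 0)


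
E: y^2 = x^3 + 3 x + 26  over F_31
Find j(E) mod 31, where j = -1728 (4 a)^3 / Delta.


Delta = -16(4 a^3 + 27 b^2) mod 31 = 27
-1728 * (4 a)^3 = -1728 * (4*3)^3 mod 31 = 29
j = 29 * 27^(-1) mod 31 = 16

j = 16 (mod 31)


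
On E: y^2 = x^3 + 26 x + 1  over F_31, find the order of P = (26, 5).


Compute successive multiples of P until we hit O:
  1P = (26, 5)
  2P = (28, 12)
  3P = (28, 19)
  4P = (26, 26)
  5P = O

ord(P) = 5


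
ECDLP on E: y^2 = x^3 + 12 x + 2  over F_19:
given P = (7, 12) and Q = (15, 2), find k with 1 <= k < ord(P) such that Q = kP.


Enumerate multiples of P until we hit Q = (15, 2):
  1P = (7, 12)
  2P = (10, 18)
  3P = (6, 9)
  4P = (15, 2)
Match found at i = 4.

k = 4


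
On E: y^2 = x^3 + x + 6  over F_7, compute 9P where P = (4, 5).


k = 9 = 1001_2 (binary, LSB first: 1001)
Double-and-add from P = (4, 5):
  bit 0 = 1: acc = O + (4, 5) = (4, 5)
  bit 1 = 0: acc unchanged = (4, 5)
  bit 2 = 0: acc unchanged = (4, 5)
  bit 3 = 1: acc = (4, 5) + (1, 6) = (6, 5)

9P = (6, 5)


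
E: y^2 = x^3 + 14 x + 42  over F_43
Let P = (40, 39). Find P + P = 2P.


Doubling: s = (3 x1^2 + a) / (2 y1)
s = (3*40^2 + 14) / (2*39) mod 43 = 11
x3 = s^2 - 2 x1 mod 43 = 11^2 - 2*40 = 41
y3 = s (x1 - x3) - y1 mod 43 = 11 * (40 - 41) - 39 = 36

2P = (41, 36)


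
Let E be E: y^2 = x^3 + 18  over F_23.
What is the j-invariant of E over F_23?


Delta = -16(4 a^3 + 27 b^2) mod 23 = 10
-1728 * (4 a)^3 = -1728 * (4*0)^3 mod 23 = 0
j = 0 * 10^(-1) mod 23 = 0

j = 0 (mod 23)


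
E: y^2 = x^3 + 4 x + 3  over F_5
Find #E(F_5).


For each x in F_5, count y with y^2 = x^3 + 4 x + 3 mod 5:
  x = 2: RHS = 4, y in [2, 3]  -> 2 point(s)
Affine points: 2. Add the point at infinity: total = 3.

#E(F_5) = 3


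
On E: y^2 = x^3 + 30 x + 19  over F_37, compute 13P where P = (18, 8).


k = 13 = 1101_2 (binary, LSB first: 1011)
Double-and-add from P = (18, 8):
  bit 0 = 1: acc = O + (18, 8) = (18, 8)
  bit 1 = 0: acc unchanged = (18, 8)
  bit 2 = 1: acc = (18, 8) + (32, 15) = (15, 12)
  bit 3 = 1: acc = (15, 12) + (13, 33) = (36, 5)

13P = (36, 5)


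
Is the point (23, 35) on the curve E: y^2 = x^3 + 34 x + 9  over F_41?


Check whether y^2 = x^3 + 34 x + 9 (mod 41) for (x, y) = (23, 35).
LHS: y^2 = 35^2 mod 41 = 36
RHS: x^3 + 34 x + 9 = 23^3 + 34*23 + 9 mod 41 = 2
LHS != RHS

No, not on the curve


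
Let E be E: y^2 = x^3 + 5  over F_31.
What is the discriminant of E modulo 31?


4 a^3 + 27 b^2 = 4*0^3 + 27*5^2 = 0 + 675 = 675
Delta = -16 * (675) = -10800
Delta mod 31 = 19

Delta = 19 (mod 31)


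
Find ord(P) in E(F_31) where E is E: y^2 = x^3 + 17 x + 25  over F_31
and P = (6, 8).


Compute successive multiples of P until we hit O:
  1P = (6, 8)
  2P = (23, 20)
  3P = (4, 8)
  4P = (21, 23)
  5P = (5, 24)
  6P = (28, 3)
  7P = (13, 26)
  8P = (30, 10)
  ... (continuing to 40P)
  40P = O

ord(P) = 40


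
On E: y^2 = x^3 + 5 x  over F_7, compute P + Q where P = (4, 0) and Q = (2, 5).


P != Q, so use the chord formula.
s = (y2 - y1) / (x2 - x1) = (5) / (5) mod 7 = 1
x3 = s^2 - x1 - x2 mod 7 = 1^2 - 4 - 2 = 2
y3 = s (x1 - x3) - y1 mod 7 = 1 * (4 - 2) - 0 = 2

P + Q = (2, 2)


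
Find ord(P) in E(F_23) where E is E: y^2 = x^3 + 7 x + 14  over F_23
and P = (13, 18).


Compute successive multiples of P until we hit O:
  1P = (13, 18)
  2P = (5, 17)
  3P = (14, 2)
  4P = (22, 11)
  5P = (17, 3)
  6P = (20, 14)
  7P = (3, 19)
  8P = (10, 7)
  ... (continuing to 25P)
  25P = O

ord(P) = 25


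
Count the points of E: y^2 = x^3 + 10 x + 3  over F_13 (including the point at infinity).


For each x in F_13, count y with y^2 = x^3 + 10 x + 3 mod 13:
  x = 0: RHS = 3, y in [4, 9]  -> 2 point(s)
  x = 1: RHS = 1, y in [1, 12]  -> 2 point(s)
  x = 4: RHS = 3, y in [4, 9]  -> 2 point(s)
  x = 5: RHS = 9, y in [3, 10]  -> 2 point(s)
  x = 7: RHS = 0, y in [0]  -> 1 point(s)
  x = 8: RHS = 10, y in [6, 7]  -> 2 point(s)
  x = 9: RHS = 3, y in [4, 9]  -> 2 point(s)
  x = 11: RHS = 1, y in [1, 12]  -> 2 point(s)
Affine points: 15. Add the point at infinity: total = 16.

#E(F_13) = 16


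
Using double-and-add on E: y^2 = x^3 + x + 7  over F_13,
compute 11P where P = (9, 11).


k = 11 = 1011_2 (binary, LSB first: 1101)
Double-and-add from P = (9, 11):
  bit 0 = 1: acc = O + (9, 11) = (9, 11)
  bit 1 = 1: acc = (9, 11) + (11, 7) = (10, 4)
  bit 2 = 0: acc unchanged = (10, 4)
  bit 3 = 1: acc = (10, 4) + (1, 3) = (11, 6)

11P = (11, 6)


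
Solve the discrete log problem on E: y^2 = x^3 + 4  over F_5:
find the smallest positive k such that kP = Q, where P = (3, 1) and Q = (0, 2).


Enumerate multiples of P until we hit Q = (0, 2):
  1P = (3, 1)
  2P = (0, 2)
Match found at i = 2.

k = 2


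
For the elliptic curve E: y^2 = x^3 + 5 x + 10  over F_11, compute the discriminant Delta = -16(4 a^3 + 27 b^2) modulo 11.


4 a^3 + 27 b^2 = 4*5^3 + 27*10^2 = 500 + 2700 = 3200
Delta = -16 * (3200) = -51200
Delta mod 11 = 5

Delta = 5 (mod 11)


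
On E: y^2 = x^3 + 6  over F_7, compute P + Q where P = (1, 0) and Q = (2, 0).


P != Q, so use the chord formula.
s = (y2 - y1) / (x2 - x1) = (0) / (1) mod 7 = 0
x3 = s^2 - x1 - x2 mod 7 = 0^2 - 1 - 2 = 4
y3 = s (x1 - x3) - y1 mod 7 = 0 * (1 - 4) - 0 = 0

P + Q = (4, 0)


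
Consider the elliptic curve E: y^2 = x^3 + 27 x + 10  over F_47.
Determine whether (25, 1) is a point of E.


Check whether y^2 = x^3 + 27 x + 10 (mod 47) for (x, y) = (25, 1).
LHS: y^2 = 1^2 mod 47 = 1
RHS: x^3 + 27 x + 10 = 25^3 + 27*25 + 10 mod 47 = 1
LHS = RHS

Yes, on the curve


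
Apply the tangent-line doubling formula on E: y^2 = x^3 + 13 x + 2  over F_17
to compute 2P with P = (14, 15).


Doubling: s = (3 x1^2 + a) / (2 y1)
s = (3*14^2 + 13) / (2*15) mod 17 = 7
x3 = s^2 - 2 x1 mod 17 = 7^2 - 2*14 = 4
y3 = s (x1 - x3) - y1 mod 17 = 7 * (14 - 4) - 15 = 4

2P = (4, 4)


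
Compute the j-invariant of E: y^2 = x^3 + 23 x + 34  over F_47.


Delta = -16(4 a^3 + 27 b^2) mod 47 = 38
-1728 * (4 a)^3 = -1728 * (4*23)^3 mod 47 = 6
j = 6 * 38^(-1) mod 47 = 15

j = 15 (mod 47)


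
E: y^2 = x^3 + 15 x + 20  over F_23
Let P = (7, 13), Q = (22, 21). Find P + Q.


P != Q, so use the chord formula.
s = (y2 - y1) / (x2 - x1) = (8) / (15) mod 23 = 22
x3 = s^2 - x1 - x2 mod 23 = 22^2 - 7 - 22 = 18
y3 = s (x1 - x3) - y1 mod 23 = 22 * (7 - 18) - 13 = 21

P + Q = (18, 21)


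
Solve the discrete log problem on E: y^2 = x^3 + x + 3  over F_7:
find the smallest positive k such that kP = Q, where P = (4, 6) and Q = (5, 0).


Enumerate multiples of P until we hit Q = (5, 0):
  1P = (4, 6)
  2P = (6, 1)
  3P = (5, 0)
Match found at i = 3.

k = 3


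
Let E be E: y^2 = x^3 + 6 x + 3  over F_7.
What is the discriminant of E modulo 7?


4 a^3 + 27 b^2 = 4*6^3 + 27*3^2 = 864 + 243 = 1107
Delta = -16 * (1107) = -17712
Delta mod 7 = 5

Delta = 5 (mod 7)


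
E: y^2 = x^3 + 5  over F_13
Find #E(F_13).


For each x in F_13, count y with y^2 = x^3 + 0 x + 5 mod 13:
  x = 2: RHS = 0, y in [0]  -> 1 point(s)
  x = 4: RHS = 4, y in [2, 11]  -> 2 point(s)
  x = 5: RHS = 0, y in [0]  -> 1 point(s)
  x = 6: RHS = 0, y in [0]  -> 1 point(s)
  x = 7: RHS = 10, y in [6, 7]  -> 2 point(s)
  x = 8: RHS = 10, y in [6, 7]  -> 2 point(s)
  x = 10: RHS = 4, y in [2, 11]  -> 2 point(s)
  x = 11: RHS = 10, y in [6, 7]  -> 2 point(s)
  x = 12: RHS = 4, y in [2, 11]  -> 2 point(s)
Affine points: 15. Add the point at infinity: total = 16.

#E(F_13) = 16


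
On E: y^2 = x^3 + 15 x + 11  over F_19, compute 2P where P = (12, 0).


k = 2 = 10_2 (binary, LSB first: 01)
Double-and-add from P = (12, 0):
  bit 0 = 0: acc unchanged = O
  bit 1 = 1: acc = O + O = O

2P = O


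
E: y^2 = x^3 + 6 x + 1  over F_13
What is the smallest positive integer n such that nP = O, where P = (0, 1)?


Compute successive multiples of P until we hit O:
  1P = (0, 1)
  2P = (9, 11)
  3P = (7, 10)
  4P = (5, 0)
  5P = (7, 3)
  6P = (9, 2)
  7P = (0, 12)
  8P = O

ord(P) = 8


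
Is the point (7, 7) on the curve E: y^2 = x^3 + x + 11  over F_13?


Check whether y^2 = x^3 + 1 x + 11 (mod 13) for (x, y) = (7, 7).
LHS: y^2 = 7^2 mod 13 = 10
RHS: x^3 + 1 x + 11 = 7^3 + 1*7 + 11 mod 13 = 10
LHS = RHS

Yes, on the curve


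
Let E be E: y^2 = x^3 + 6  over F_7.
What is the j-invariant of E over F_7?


Delta = -16(4 a^3 + 27 b^2) mod 7 = 2
-1728 * (4 a)^3 = -1728 * (4*0)^3 mod 7 = 0
j = 0 * 2^(-1) mod 7 = 0

j = 0 (mod 7)


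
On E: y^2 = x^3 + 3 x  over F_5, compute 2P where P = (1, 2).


Doubling: s = (3 x1^2 + a) / (2 y1)
s = (3*1^2 + 3) / (2*2) mod 5 = 4
x3 = s^2 - 2 x1 mod 5 = 4^2 - 2*1 = 4
y3 = s (x1 - x3) - y1 mod 5 = 4 * (1 - 4) - 2 = 1

2P = (4, 1)


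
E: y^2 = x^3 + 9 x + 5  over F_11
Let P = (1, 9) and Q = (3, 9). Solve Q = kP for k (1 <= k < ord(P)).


Enumerate multiples of P until we hit Q = (3, 9):
  1P = (1, 9)
  2P = (7, 9)
  3P = (3, 2)
  4P = (0, 4)
  5P = (2, 8)
  6P = (9, 10)
  7P = (6, 0)
  8P = (9, 1)
  9P = (2, 3)
  10P = (0, 7)
  11P = (3, 9)
Match found at i = 11.

k = 11


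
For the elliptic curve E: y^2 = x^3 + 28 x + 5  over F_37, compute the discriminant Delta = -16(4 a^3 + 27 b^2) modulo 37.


4 a^3 + 27 b^2 = 4*28^3 + 27*5^2 = 87808 + 675 = 88483
Delta = -16 * (88483) = -1415728
Delta mod 37 = 3

Delta = 3 (mod 37)


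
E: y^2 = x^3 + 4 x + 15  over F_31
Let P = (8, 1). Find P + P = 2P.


Doubling: s = (3 x1^2 + a) / (2 y1)
s = (3*8^2 + 4) / (2*1) mod 31 = 5
x3 = s^2 - 2 x1 mod 31 = 5^2 - 2*8 = 9
y3 = s (x1 - x3) - y1 mod 31 = 5 * (8 - 9) - 1 = 25

2P = (9, 25)


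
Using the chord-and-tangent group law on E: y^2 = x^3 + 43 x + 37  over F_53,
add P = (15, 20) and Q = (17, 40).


P != Q, so use the chord formula.
s = (y2 - y1) / (x2 - x1) = (20) / (2) mod 53 = 10
x3 = s^2 - x1 - x2 mod 53 = 10^2 - 15 - 17 = 15
y3 = s (x1 - x3) - y1 mod 53 = 10 * (15 - 15) - 20 = 33

P + Q = (15, 33)


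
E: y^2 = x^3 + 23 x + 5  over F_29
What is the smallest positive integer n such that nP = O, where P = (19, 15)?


Compute successive multiples of P until we hit O:
  1P = (19, 15)
  2P = (7, 4)
  3P = (27, 26)
  4P = (8, 11)
  5P = (11, 9)
  6P = (5, 10)
  7P = (18, 4)
  8P = (26, 24)
  ... (continuing to 38P)
  38P = O

ord(P) = 38


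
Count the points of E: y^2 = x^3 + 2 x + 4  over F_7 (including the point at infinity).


For each x in F_7, count y with y^2 = x^3 + 2 x + 4 mod 7:
  x = 0: RHS = 4, y in [2, 5]  -> 2 point(s)
  x = 1: RHS = 0, y in [0]  -> 1 point(s)
  x = 2: RHS = 2, y in [3, 4]  -> 2 point(s)
  x = 3: RHS = 2, y in [3, 4]  -> 2 point(s)
  x = 6: RHS = 1, y in [1, 6]  -> 2 point(s)
Affine points: 9. Add the point at infinity: total = 10.

#E(F_7) = 10


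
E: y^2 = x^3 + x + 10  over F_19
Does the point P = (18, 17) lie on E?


Check whether y^2 = x^3 + 1 x + 10 (mod 19) for (x, y) = (18, 17).
LHS: y^2 = 17^2 mod 19 = 4
RHS: x^3 + 1 x + 10 = 18^3 + 1*18 + 10 mod 19 = 8
LHS != RHS

No, not on the curve


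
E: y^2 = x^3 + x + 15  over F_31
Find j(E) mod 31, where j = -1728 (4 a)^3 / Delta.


Delta = -16(4 a^3 + 27 b^2) mod 31 = 14
-1728 * (4 a)^3 = -1728 * (4*1)^3 mod 31 = 16
j = 16 * 14^(-1) mod 31 = 10

j = 10 (mod 31)


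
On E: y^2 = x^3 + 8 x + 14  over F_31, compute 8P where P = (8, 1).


k = 8 = 1000_2 (binary, LSB first: 0001)
Double-and-add from P = (8, 1):
  bit 0 = 0: acc unchanged = O
  bit 1 = 0: acc unchanged = O
  bit 2 = 0: acc unchanged = O
  bit 3 = 1: acc = O + (26, 29) = (26, 29)

8P = (26, 29)


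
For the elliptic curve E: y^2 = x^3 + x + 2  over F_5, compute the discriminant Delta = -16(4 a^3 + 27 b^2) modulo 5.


4 a^3 + 27 b^2 = 4*1^3 + 27*2^2 = 4 + 108 = 112
Delta = -16 * (112) = -1792
Delta mod 5 = 3

Delta = 3 (mod 5)


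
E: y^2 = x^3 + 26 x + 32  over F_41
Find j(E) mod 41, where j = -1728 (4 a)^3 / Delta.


Delta = -16(4 a^3 + 27 b^2) mod 41 = 34
-1728 * (4 a)^3 = -1728 * (4*26)^3 mod 41 = 31
j = 31 * 34^(-1) mod 41 = 19

j = 19 (mod 41)


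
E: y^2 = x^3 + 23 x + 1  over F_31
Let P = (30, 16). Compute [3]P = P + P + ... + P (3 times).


k = 3 = 11_2 (binary, LSB first: 11)
Double-and-add from P = (30, 16):
  bit 0 = 1: acc = O + (30, 16) = (30, 16)
  bit 1 = 1: acc = (30, 16) + (27, 0) = (30, 15)

3P = (30, 15)


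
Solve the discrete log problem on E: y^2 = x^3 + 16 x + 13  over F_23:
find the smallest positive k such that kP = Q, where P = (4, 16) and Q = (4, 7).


Enumerate multiples of P until we hit Q = (4, 7):
  1P = (4, 16)
  2P = (19, 0)
  3P = (4, 7)
Match found at i = 3.

k = 3


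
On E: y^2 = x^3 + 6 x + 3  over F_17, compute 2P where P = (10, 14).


Doubling: s = (3 x1^2 + a) / (2 y1)
s = (3*10^2 + 6) / (2*14) mod 17 = 0
x3 = s^2 - 2 x1 mod 17 = 0^2 - 2*10 = 14
y3 = s (x1 - x3) - y1 mod 17 = 0 * (10 - 14) - 14 = 3

2P = (14, 3)


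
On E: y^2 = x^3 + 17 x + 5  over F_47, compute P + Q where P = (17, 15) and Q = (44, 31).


P != Q, so use the chord formula.
s = (y2 - y1) / (x2 - x1) = (16) / (27) mod 47 = 18
x3 = s^2 - x1 - x2 mod 47 = 18^2 - 17 - 44 = 28
y3 = s (x1 - x3) - y1 mod 47 = 18 * (17 - 28) - 15 = 22

P + Q = (28, 22)


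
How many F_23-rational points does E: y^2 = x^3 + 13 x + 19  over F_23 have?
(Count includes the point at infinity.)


For each x in F_23, count y with y^2 = x^3 + 13 x + 19 mod 23:
  x = 3: RHS = 16, y in [4, 19]  -> 2 point(s)
  x = 5: RHS = 2, y in [5, 18]  -> 2 point(s)
  x = 7: RHS = 16, y in [4, 19]  -> 2 point(s)
  x = 13: RHS = 16, y in [4, 19]  -> 2 point(s)
  x = 14: RHS = 1, y in [1, 22]  -> 2 point(s)
  x = 15: RHS = 1, y in [1, 22]  -> 2 point(s)
  x = 17: RHS = 1, y in [1, 22]  -> 2 point(s)
  x = 18: RHS = 13, y in [6, 17]  -> 2 point(s)
  x = 19: RHS = 18, y in [8, 15]  -> 2 point(s)
  x = 21: RHS = 8, y in [10, 13]  -> 2 point(s)
Affine points: 20. Add the point at infinity: total = 21.

#E(F_23) = 21
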